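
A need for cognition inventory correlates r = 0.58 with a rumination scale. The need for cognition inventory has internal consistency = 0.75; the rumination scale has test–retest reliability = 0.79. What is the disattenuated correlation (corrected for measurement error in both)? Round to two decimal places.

0.75

r_true = r_obs / √(r_xx · r_yy) = 0.58 / √(0.75 × 0.79) = 0.58 / √0.5925 = 0.58 / 0.7697 ≈ 0.75.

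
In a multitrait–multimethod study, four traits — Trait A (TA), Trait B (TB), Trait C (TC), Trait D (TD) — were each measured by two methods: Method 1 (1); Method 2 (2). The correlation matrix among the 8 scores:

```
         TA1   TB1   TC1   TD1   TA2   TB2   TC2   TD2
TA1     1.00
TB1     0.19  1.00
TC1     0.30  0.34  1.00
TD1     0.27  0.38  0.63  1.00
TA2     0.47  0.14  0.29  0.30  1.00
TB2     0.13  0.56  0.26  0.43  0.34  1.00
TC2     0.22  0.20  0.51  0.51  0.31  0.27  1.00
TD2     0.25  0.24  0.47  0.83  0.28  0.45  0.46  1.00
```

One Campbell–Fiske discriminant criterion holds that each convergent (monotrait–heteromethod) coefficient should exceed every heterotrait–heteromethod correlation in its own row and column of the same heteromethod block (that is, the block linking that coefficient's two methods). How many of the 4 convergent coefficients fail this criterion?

Checking each validity diagonal entry against its comparison values:
TA (methods 1·2): 0.47 vs {0.13, 0.14, 0.22, 0.29, 0.25, 0.30} → pass.
TB (methods 1·2): 0.56 vs {0.14, 0.13, 0.20, 0.26, 0.24, 0.43} → pass.
TC (methods 1·2): 0.51 vs {0.29, 0.22, 0.26, 0.20, 0.47, 0.51} → fail.
TD (methods 1·2): 0.83 vs {0.30, 0.25, 0.43, 0.24, 0.51, 0.47} → pass.
1 of 4 fail.

1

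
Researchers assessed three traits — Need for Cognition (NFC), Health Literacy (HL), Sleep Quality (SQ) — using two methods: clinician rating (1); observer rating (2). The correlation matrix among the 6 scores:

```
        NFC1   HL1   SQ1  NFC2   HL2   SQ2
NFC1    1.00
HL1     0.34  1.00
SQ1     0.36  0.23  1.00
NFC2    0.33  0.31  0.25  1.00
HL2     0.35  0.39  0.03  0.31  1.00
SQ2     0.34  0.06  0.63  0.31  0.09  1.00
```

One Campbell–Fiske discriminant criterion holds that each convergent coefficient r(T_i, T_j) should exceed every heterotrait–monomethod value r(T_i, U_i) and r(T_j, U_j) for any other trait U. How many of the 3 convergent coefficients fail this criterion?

Checking each validity diagonal entry against its comparison values:
NFC (methods 1·2): 0.33 vs {0.34, 0.31, 0.36, 0.31} → fail.
HL (methods 1·2): 0.39 vs {0.34, 0.31, 0.23, 0.09} → pass.
SQ (methods 1·2): 0.63 vs {0.36, 0.31, 0.23, 0.09} → pass.
1 of 3 fail.

1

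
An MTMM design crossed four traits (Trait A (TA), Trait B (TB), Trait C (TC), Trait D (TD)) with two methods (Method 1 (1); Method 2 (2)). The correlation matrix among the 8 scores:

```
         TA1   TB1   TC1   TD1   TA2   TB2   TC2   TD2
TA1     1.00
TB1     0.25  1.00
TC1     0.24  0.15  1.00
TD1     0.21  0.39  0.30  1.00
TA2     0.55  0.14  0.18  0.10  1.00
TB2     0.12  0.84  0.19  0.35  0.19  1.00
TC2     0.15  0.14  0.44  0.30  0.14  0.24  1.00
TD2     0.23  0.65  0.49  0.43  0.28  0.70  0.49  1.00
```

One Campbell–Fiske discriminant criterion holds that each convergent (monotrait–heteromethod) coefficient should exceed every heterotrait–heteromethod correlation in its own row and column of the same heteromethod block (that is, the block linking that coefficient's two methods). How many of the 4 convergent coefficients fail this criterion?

2

Convergent coefficients and their comparison sets:
TA (methods 1·2): 0.55 vs {0.12, 0.14, 0.15, 0.18, 0.23, 0.10} → pass.
TB (methods 1·2): 0.84 vs {0.14, 0.12, 0.14, 0.19, 0.65, 0.35} → pass.
TC (methods 1·2): 0.44 vs {0.18, 0.15, 0.19, 0.14, 0.49, 0.30} → fail.
TD (methods 1·2): 0.43 vs {0.10, 0.23, 0.35, 0.65, 0.30, 0.49} → fail.
2 of 4 fail.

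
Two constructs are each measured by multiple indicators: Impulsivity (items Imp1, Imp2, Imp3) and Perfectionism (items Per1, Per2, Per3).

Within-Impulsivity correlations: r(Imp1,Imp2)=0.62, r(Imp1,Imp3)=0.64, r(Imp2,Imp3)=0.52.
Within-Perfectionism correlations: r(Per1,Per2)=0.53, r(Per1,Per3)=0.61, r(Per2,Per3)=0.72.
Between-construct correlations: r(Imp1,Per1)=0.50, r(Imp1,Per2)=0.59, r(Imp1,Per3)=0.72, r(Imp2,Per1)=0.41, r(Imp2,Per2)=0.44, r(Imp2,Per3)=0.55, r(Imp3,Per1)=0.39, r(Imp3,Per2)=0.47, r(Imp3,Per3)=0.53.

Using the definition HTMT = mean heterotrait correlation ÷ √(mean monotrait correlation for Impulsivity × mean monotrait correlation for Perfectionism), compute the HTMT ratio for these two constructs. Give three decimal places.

0.843

Mean heterotrait r = 4.60/9 = 0.5111.
Mean within-Imp = 1.78/3 = 0.5933; mean within-Per = 1.86/3 = 0.6200.
Geometric mean = √(0.5933 × 0.6200) = 0.6065.
HTMT = 0.5111 / 0.6065 = 0.843.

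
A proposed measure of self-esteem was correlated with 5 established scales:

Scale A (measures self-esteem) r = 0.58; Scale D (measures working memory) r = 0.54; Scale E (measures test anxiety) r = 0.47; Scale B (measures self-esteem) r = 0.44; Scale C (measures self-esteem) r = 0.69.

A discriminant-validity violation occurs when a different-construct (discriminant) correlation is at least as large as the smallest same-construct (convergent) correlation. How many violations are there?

2

Convergent (same construct = self-esteem): Scale A, Scale B, Scale C.
Smallest convergent = 0.44. Discriminant values: 0.54, 0.47; count ≥ 0.44 → 2.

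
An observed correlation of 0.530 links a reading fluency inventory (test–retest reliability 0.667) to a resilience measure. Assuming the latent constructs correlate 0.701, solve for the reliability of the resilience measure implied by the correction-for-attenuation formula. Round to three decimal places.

r_true = r_obs / √(r_xx · r_yy) ⇒ 0.701 = 0.530 / √(0.667 · r_yy).
√(0.667 · r_yy) = 0.530 / 0.701 = 0.7561; 0.667 · r_yy = 0.5717; r_yy = 0.5717 / 0.667 ≈ 0.857.

0.857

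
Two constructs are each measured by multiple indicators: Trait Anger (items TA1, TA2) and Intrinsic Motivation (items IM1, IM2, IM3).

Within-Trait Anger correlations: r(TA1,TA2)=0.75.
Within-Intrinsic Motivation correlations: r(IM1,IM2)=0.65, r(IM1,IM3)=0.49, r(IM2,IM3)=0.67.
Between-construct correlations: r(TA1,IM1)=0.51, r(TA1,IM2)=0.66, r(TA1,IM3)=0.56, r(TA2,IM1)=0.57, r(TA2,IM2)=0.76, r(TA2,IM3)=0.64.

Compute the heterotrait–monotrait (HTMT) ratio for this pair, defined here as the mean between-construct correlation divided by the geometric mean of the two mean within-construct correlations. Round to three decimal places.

Mean heterotrait r = 3.70/6 = 0.6167.
Mean within-TA = 0.75/1 = 0.7500; mean within-IM = 1.81/3 = 0.6033.
Geometric mean = √(0.7500 × 0.6033) = 0.6727.
HTMT = 0.6167 / 0.6727 = 0.917.

0.917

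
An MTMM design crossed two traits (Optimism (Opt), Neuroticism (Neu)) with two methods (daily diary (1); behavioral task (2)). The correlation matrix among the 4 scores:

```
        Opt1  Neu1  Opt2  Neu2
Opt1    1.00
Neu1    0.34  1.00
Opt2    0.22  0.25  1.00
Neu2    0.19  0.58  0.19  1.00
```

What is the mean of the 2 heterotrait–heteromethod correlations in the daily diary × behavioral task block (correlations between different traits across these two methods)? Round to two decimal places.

0.22

HTHM values (method 1 × method 2): 0.19, 0.25; mean = 0.44/2 = 0.22.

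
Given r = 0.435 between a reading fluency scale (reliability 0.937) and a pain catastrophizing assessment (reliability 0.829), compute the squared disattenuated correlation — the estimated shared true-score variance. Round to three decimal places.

0.244

Disattenuated r = 0.435 / √(0.937 × 0.829) = 0.435 / 0.8813 = 0.4936.
Shared true-score variance = 0.4936² = 0.2436 ≈ 0.244.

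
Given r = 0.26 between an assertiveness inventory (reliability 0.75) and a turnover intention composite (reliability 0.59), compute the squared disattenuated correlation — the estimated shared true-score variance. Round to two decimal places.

0.15

Disattenuated r = 0.26 / √(0.75 × 0.59) = 0.26 / 0.6652 = 0.3909.
Shared true-score variance = 0.3909² = 0.1528 ≈ 0.15.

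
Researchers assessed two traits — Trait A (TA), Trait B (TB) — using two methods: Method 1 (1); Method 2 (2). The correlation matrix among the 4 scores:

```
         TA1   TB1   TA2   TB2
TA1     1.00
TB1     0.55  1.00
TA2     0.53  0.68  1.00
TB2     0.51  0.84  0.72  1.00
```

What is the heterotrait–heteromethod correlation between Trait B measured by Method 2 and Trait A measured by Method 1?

Different traits and methods: r(TB2, TA1) = 0.51.

0.51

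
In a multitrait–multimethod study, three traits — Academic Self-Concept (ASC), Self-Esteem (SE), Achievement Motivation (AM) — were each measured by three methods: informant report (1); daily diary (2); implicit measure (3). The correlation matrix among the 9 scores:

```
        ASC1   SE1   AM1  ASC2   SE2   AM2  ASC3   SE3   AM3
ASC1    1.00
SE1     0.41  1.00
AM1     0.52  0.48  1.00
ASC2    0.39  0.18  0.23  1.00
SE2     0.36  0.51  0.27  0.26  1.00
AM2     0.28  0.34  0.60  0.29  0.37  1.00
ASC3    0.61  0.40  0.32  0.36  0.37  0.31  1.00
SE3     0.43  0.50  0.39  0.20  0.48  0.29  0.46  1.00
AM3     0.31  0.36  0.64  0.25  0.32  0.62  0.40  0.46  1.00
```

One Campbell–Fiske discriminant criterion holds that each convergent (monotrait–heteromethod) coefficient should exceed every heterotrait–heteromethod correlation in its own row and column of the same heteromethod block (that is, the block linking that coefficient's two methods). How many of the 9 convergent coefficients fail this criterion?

Convergent coefficients and their comparison sets:
ASC (methods 1·2): 0.39 vs {0.36, 0.18, 0.28, 0.23} → pass.
ASC (methods 1·3): 0.61 vs {0.43, 0.40, 0.31, 0.32} → pass.
ASC (methods 2·3): 0.36 vs {0.20, 0.37, 0.25, 0.31} → fail.
SE (methods 1·2): 0.51 vs {0.18, 0.36, 0.34, 0.27} → pass.
SE (methods 1·3): 0.50 vs {0.40, 0.43, 0.36, 0.39} → pass.
SE (methods 2·3): 0.48 vs {0.37, 0.20, 0.32, 0.29} → pass.
AM (methods 1·2): 0.60 vs {0.23, 0.28, 0.27, 0.34} → pass.
AM (methods 1·3): 0.64 vs {0.32, 0.31, 0.39, 0.36} → pass.
AM (methods 2·3): 0.62 vs {0.31, 0.25, 0.29, 0.32} → pass.
1 of 9 fail.

1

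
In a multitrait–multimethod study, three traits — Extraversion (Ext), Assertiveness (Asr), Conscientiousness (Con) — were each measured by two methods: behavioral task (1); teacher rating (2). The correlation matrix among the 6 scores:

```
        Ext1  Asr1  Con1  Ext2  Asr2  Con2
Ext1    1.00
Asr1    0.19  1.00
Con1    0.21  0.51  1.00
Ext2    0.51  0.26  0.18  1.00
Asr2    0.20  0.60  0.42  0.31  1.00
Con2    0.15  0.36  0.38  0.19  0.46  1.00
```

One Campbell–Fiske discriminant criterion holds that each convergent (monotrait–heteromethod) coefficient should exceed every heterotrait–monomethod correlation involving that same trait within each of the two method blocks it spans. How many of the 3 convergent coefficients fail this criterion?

Each convergent coefficient versus the relevant comparison correlations:
Ext (methods 1·2): 0.51 vs {0.19, 0.31, 0.21, 0.19} → pass.
Asr (methods 1·2): 0.60 vs {0.19, 0.31, 0.51, 0.46} → pass.
Con (methods 1·2): 0.38 vs {0.21, 0.19, 0.51, 0.46} → fail.
1 of 3 fail.

1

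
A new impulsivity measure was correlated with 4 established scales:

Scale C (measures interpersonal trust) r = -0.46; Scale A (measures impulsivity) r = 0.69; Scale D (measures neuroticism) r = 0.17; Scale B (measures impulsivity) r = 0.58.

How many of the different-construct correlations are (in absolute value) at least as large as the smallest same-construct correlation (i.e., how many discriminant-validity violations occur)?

0

Convergent (same construct = impulsivity): Scale A, Scale B.
Smallest convergent = 0.58. Discriminant |r|: 0.46, 0.17; count ≥ 0.58 → 0.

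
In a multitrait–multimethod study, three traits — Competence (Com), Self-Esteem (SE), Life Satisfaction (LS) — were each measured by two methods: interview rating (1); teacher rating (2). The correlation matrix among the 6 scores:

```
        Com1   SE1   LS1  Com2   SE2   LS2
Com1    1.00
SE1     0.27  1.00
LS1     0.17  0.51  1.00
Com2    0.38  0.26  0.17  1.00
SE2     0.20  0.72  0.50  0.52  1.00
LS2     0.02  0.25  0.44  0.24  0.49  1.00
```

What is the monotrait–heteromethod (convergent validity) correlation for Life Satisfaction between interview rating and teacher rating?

0.44

Same trait (LS), different methods: r(LS1, LS2) = 0.44.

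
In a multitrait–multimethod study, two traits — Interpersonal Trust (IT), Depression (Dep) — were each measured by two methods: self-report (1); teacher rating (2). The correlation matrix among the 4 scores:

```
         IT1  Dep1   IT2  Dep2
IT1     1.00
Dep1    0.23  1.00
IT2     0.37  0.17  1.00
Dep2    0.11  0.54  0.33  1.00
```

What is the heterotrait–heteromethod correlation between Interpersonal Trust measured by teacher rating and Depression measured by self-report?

Different traits and methods: r(IT2, Dep1) = 0.17.

0.17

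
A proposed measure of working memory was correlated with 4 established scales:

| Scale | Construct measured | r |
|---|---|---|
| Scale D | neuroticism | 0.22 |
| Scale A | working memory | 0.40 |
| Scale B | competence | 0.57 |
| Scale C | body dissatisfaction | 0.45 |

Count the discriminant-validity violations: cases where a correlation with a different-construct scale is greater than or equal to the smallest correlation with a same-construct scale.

2

Convergent (same construct = working memory): Scale A.
Smallest convergent = 0.40. Discriminant values: 0.22, 0.57, 0.45; count ≥ 0.40 → 2.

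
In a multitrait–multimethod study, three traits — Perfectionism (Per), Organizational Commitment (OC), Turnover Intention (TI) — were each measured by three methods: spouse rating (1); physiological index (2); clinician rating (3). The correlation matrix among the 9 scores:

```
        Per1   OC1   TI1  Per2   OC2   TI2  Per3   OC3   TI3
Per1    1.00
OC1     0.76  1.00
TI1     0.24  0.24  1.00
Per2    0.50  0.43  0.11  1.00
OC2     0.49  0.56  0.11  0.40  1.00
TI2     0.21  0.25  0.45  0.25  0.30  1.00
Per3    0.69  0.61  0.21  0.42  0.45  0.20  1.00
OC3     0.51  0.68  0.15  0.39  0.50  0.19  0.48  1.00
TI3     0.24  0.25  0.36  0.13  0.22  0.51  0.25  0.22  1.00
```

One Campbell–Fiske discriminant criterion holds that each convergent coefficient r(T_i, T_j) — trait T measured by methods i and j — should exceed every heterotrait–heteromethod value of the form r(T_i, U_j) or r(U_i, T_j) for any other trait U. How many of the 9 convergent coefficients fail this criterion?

Convergent coefficients and their comparison sets:
Per (methods 1·2): 0.50 vs {0.49, 0.43, 0.21, 0.11} → pass.
Per (methods 1·3): 0.69 vs {0.51, 0.61, 0.24, 0.21} → pass.
Per (methods 2·3): 0.42 vs {0.39, 0.45, 0.13, 0.20} → fail.
OC (methods 1·2): 0.56 vs {0.43, 0.49, 0.25, 0.11} → pass.
OC (methods 1·3): 0.68 vs {0.61, 0.51, 0.25, 0.15} → pass.
OC (methods 2·3): 0.50 vs {0.45, 0.39, 0.22, 0.19} → pass.
TI (methods 1·2): 0.45 vs {0.11, 0.21, 0.11, 0.25} → pass.
TI (methods 1·3): 0.36 vs {0.21, 0.24, 0.15, 0.25} → pass.
TI (methods 2·3): 0.51 vs {0.20, 0.13, 0.19, 0.22} → pass.
1 of 9 fail.

1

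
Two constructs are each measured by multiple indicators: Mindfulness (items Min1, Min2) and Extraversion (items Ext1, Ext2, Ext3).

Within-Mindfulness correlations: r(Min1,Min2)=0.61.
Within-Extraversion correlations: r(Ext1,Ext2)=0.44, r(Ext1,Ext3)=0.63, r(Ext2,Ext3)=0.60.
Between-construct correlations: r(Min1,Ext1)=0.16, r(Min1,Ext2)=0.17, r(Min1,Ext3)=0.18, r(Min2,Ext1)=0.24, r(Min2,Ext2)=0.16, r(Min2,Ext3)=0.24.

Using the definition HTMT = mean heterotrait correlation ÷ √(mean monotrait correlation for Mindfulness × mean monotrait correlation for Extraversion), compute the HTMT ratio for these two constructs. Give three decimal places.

0.329

Mean between = 1.15/6 = 0.1917.
Mean within-Min = 0.61/1 = 0.6100; mean within-Ext = 1.67/3 = 0.5567.
Geometric mean = √(0.6100 × 0.5567) = 0.5827.
HTMT = 0.1917 / 0.5827 = 0.329.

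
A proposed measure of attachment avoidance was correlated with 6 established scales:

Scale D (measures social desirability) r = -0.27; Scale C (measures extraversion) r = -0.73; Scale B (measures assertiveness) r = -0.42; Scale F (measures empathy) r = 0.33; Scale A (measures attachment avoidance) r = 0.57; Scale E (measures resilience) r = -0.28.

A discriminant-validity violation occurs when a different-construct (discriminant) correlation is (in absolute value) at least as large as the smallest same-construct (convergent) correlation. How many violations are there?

Convergent (same construct = attachment avoidance): Scale A.
Smallest convergent = 0.57. Discriminant |r|: 0.27, 0.73, 0.42, 0.33, 0.28; count ≥ 0.57 → 1.

1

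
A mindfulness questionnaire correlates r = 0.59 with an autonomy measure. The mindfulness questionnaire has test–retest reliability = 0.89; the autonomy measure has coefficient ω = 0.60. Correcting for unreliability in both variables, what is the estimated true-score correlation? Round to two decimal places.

0.81

r_true = r_obs / √(r_xx · r_yy) = 0.59 / √(0.89 × 0.60) = 0.59 / √0.5340 = 0.59 / 0.7308 ≈ 0.81.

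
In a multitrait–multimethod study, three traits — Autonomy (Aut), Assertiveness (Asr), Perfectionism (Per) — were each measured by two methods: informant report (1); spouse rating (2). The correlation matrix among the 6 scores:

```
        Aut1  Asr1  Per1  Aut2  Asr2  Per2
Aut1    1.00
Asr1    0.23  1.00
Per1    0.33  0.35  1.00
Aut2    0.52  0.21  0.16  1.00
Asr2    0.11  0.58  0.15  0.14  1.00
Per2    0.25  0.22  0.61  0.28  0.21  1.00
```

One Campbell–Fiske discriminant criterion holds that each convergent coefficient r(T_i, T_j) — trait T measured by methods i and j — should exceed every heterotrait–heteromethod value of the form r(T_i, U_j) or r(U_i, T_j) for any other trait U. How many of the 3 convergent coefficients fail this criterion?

0

Each convergent coefficient versus the relevant comparison correlations:
Aut (methods 1·2): 0.52 vs {0.11, 0.21, 0.25, 0.16} → pass.
Asr (methods 1·2): 0.58 vs {0.21, 0.11, 0.22, 0.15} → pass.
Per (methods 1·2): 0.61 vs {0.16, 0.25, 0.15, 0.22} → pass.
0 of 3 fail.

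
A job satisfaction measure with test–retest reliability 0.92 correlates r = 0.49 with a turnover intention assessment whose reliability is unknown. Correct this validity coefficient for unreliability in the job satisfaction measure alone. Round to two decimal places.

Single correction: r_c = r_obs / √r_xx = 0.49 / √0.92 = 0.49 / 0.9592 ≈ 0.51.

0.51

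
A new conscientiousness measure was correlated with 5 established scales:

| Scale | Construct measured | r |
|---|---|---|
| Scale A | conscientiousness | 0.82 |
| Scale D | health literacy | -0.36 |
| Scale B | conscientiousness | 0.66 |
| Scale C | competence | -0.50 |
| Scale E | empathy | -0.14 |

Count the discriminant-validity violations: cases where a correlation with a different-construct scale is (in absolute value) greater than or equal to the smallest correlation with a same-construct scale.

Convergent (same construct = conscientiousness): Scale A, Scale B.
Smallest convergent = 0.66. Discriminant |r|: 0.36, 0.50, 0.14; count ≥ 0.66 → 0.

0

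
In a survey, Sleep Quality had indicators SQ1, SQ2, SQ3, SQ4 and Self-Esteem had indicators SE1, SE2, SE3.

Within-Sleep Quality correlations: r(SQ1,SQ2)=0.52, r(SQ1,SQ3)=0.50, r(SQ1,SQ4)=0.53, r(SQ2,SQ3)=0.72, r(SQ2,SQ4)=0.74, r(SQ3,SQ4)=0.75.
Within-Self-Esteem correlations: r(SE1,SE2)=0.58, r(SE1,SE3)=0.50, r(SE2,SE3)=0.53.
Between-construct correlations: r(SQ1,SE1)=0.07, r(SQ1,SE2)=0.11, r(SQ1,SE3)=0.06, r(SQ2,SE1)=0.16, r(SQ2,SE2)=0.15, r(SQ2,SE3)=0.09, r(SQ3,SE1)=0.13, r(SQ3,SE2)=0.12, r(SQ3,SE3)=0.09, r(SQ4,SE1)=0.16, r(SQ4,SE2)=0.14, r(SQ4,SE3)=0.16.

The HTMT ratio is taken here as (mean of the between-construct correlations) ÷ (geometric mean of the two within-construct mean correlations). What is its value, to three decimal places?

0.207

Mean heterotrait r = 1.44/12 = 0.1200.
Mean within-SQ = 3.76/6 = 0.6267; mean within-SE = 1.61/3 = 0.5367.
Geometric mean = √(0.6267 × 0.5367) = 0.5800.
HTMT = 0.1200 / 0.5800 = 0.207.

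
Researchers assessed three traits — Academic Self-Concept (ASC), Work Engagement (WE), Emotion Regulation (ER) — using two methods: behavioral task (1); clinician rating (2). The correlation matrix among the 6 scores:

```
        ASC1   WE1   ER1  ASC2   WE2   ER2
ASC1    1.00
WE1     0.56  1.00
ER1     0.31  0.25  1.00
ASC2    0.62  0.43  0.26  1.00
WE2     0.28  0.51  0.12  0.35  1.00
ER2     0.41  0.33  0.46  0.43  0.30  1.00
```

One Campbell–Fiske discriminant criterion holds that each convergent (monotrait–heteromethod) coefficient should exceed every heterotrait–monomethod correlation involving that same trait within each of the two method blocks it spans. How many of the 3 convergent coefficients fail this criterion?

1

Checking each validity diagonal entry against its comparison values:
ASC (methods 1·2): 0.62 vs {0.56, 0.35, 0.31, 0.43} → pass.
WE (methods 1·2): 0.51 vs {0.56, 0.35, 0.25, 0.30} → fail.
ER (methods 1·2): 0.46 vs {0.31, 0.43, 0.25, 0.30} → pass.
1 of 3 fail.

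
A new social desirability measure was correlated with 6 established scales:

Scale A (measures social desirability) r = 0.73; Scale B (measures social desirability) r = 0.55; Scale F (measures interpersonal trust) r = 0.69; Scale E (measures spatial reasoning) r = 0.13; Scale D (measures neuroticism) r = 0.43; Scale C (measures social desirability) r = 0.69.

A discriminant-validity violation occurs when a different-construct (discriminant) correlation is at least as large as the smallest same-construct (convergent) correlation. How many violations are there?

1

Convergent (same construct = social desirability): Scale A, Scale B, Scale C.
Smallest convergent = 0.55. Discriminant values: 0.69, 0.13, 0.43; count ≥ 0.55 → 1.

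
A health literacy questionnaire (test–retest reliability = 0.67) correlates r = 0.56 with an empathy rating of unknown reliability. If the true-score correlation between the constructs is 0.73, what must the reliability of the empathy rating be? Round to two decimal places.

0.88

r_true = r_obs / √(r_xx · r_yy) ⇒ 0.73 = 0.56 / √(0.67 · r_yy).
√(0.67 · r_yy) = 0.56 / 0.73 = 0.7671; 0.67 · r_yy = 0.5884; r_yy = 0.5884 / 0.67 ≈ 0.88.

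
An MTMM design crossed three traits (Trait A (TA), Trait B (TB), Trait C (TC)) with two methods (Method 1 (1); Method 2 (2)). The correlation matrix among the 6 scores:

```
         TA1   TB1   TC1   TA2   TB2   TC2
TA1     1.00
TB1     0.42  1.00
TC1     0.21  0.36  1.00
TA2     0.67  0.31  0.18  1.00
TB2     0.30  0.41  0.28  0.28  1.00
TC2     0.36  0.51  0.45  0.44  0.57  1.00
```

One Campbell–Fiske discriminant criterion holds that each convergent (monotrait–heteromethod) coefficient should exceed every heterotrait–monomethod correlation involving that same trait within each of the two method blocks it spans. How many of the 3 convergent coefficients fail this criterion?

2

Convergent coefficients and their comparison sets:
TA (methods 1·2): 0.67 vs {0.42, 0.28, 0.21, 0.44} → pass.
TB (methods 1·2): 0.41 vs {0.42, 0.28, 0.36, 0.57} → fail.
TC (methods 1·2): 0.45 vs {0.21, 0.44, 0.36, 0.57} → fail.
2 of 3 fail.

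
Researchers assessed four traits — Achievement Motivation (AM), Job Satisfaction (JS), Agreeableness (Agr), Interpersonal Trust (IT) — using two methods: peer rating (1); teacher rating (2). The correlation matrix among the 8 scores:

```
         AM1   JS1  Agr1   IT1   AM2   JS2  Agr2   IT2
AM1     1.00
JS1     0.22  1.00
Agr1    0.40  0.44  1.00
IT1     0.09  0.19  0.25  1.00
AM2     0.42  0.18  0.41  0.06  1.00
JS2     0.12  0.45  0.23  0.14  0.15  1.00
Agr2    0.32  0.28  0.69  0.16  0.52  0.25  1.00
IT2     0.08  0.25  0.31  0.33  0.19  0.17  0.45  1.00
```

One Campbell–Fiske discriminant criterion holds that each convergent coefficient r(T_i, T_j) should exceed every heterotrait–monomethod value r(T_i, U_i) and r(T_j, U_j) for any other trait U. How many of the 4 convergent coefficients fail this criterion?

2

Convergent coefficients and their comparison sets:
AM (methods 1·2): 0.42 vs {0.22, 0.15, 0.40, 0.52, 0.09, 0.19} → fail.
JS (methods 1·2): 0.45 vs {0.22, 0.15, 0.44, 0.25, 0.19, 0.17} → pass.
Agr (methods 1·2): 0.69 vs {0.40, 0.52, 0.44, 0.25, 0.25, 0.45} → pass.
IT (methods 1·2): 0.33 vs {0.09, 0.19, 0.19, 0.17, 0.25, 0.45} → fail.
2 of 4 fail.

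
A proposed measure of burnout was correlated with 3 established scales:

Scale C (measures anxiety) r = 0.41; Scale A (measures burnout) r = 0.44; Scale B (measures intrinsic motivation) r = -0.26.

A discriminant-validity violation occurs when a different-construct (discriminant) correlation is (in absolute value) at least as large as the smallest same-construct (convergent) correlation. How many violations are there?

Convergent (same construct = burnout): Scale A.
Smallest convergent = 0.44. Discriminant |r|: 0.41, 0.26; count ≥ 0.44 → 0.

0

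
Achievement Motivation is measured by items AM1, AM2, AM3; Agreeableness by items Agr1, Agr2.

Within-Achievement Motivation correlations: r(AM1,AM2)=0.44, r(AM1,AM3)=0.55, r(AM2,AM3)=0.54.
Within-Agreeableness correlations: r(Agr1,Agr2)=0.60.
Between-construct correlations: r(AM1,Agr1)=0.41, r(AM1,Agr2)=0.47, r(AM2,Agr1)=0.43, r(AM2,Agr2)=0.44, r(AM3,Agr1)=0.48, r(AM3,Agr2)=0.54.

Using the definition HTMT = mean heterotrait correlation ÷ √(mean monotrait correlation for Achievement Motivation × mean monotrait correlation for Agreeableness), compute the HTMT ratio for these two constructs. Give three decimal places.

Mean heterotrait r = 2.77/6 = 0.4617.
Mean within-AM = 1.53/3 = 0.5100; mean within-Agr = 0.60/1 = 0.6000.
Geometric mean = √(0.5100 × 0.6000) = 0.5532.
HTMT = 0.4617 / 0.5532 = 0.835.

0.835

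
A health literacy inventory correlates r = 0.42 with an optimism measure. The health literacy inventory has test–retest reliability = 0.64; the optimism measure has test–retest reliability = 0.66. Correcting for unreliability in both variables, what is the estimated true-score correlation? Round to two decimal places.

r_true = r_obs / √(r_xx · r_yy) = 0.42 / √(0.64 × 0.66) = 0.42 / √0.4224 = 0.42 / 0.6499 ≈ 0.65.

0.65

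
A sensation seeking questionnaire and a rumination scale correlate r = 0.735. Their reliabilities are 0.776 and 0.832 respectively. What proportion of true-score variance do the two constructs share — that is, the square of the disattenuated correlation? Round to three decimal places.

Disattenuated r = 0.735 / √(0.776 × 0.832) = 0.735 / 0.8035 = 0.9147.
Shared true-score variance = 0.9147² = 0.8367 ≈ 0.837.

0.837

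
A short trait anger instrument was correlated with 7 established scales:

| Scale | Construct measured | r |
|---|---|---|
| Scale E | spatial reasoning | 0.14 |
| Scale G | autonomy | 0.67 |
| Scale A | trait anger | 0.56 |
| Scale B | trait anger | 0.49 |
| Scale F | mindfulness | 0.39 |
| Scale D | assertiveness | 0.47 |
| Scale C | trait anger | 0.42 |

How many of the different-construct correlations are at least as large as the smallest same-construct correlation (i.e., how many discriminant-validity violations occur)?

Convergent (same construct = trait anger): Scale A, Scale B, Scale C.
Smallest convergent = 0.42. Discriminant values: 0.14, 0.67, 0.39, 0.47; count ≥ 0.42 → 2.

2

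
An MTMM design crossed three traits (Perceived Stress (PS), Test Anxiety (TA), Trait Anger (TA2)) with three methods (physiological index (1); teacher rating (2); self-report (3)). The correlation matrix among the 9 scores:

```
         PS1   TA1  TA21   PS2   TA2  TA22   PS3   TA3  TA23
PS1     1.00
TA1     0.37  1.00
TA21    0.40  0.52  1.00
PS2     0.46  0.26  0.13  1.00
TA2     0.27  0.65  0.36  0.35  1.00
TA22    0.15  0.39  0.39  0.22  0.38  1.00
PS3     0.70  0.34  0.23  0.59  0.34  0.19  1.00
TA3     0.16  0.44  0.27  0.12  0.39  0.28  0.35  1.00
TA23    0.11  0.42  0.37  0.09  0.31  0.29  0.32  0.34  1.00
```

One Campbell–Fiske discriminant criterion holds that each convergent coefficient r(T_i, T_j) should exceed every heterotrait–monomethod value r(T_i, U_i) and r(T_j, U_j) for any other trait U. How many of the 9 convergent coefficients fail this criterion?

Convergent coefficients and their comparison sets:
PS (methods 1·2): 0.46 vs {0.37, 0.35, 0.40, 0.22} → pass.
PS (methods 1·3): 0.70 vs {0.37, 0.35, 0.40, 0.32} → pass.
PS (methods 2·3): 0.59 vs {0.35, 0.35, 0.22, 0.32} → pass.
TA (methods 1·2): 0.65 vs {0.37, 0.35, 0.52, 0.38} → pass.
TA (methods 1·3): 0.44 vs {0.37, 0.35, 0.52, 0.34} → fail.
TA (methods 2·3): 0.39 vs {0.35, 0.35, 0.38, 0.34} → pass.
TA2 (methods 1·2): 0.39 vs {0.40, 0.22, 0.52, 0.38} → fail.
TA2 (methods 1·3): 0.37 vs {0.40, 0.32, 0.52, 0.34} → fail.
TA2 (methods 2·3): 0.29 vs {0.22, 0.32, 0.38, 0.34} → fail.
4 of 9 fail.

4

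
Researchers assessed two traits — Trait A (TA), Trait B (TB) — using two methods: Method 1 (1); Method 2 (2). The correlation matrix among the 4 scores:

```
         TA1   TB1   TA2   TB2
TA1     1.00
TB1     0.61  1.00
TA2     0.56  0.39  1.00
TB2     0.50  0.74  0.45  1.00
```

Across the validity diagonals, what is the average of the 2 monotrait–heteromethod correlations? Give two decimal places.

0.65

Convergent values: 0.56, 0.74; mean = 1.30/2 = 0.65.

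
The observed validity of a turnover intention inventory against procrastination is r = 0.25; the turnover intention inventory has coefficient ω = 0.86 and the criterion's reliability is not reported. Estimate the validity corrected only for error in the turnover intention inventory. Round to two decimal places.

0.27

Single correction: r_c = r_obs / √r_xx = 0.25 / √0.86 = 0.25 / 0.9274 ≈ 0.27.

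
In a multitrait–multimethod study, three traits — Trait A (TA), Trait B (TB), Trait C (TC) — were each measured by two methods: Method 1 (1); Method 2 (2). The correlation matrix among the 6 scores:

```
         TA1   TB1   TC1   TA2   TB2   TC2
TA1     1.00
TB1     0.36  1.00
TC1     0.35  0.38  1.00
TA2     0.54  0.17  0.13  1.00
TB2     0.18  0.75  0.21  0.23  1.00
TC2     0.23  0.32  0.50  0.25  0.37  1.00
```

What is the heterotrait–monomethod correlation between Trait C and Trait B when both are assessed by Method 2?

Different traits, same method: r(TC2, TB2) = 0.37.

0.37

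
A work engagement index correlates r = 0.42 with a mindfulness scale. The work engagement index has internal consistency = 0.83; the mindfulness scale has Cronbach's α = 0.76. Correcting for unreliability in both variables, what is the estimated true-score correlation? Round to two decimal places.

0.53

r_true = r_obs / √(r_xx · r_yy) = 0.42 / √(0.83 × 0.76) = 0.42 / √0.6308 = 0.42 / 0.7942 ≈ 0.53.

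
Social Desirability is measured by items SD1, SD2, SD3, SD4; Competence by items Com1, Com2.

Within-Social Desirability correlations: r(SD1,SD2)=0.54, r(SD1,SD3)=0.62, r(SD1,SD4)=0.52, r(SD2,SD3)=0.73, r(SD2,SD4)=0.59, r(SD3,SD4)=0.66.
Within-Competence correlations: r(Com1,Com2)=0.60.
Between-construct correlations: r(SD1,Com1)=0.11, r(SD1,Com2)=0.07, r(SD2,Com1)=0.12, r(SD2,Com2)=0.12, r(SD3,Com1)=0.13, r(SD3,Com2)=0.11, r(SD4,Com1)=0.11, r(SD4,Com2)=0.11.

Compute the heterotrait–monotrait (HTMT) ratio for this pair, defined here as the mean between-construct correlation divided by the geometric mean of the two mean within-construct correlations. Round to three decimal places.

Between-construct mean = 0.88/8 = 0.1100.
Mean within-SD = 3.66/6 = 0.6100; mean within-Com = 0.60/1 = 0.6000.
Geometric mean = √(0.6100 × 0.6000) = 0.6050.
HTMT = 0.1100 / 0.6050 = 0.182.

0.182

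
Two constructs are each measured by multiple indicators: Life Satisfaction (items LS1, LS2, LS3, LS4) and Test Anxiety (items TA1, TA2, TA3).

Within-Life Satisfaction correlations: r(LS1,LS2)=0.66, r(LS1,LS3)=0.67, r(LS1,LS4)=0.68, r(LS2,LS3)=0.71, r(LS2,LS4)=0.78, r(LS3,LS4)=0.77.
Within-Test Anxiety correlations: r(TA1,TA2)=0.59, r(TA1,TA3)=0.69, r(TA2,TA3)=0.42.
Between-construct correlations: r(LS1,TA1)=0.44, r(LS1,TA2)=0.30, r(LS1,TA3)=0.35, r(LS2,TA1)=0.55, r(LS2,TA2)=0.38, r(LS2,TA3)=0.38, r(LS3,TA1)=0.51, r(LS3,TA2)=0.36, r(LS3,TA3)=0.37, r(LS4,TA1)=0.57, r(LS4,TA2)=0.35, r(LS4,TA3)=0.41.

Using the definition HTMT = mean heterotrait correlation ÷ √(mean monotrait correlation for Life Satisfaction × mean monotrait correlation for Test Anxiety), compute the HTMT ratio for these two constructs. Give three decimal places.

Between-construct mean = 4.97/12 = 0.4142.
Mean within-LS = 4.27/6 = 0.7117; mean within-TA = 1.70/3 = 0.5667.
Geometric mean = √(0.7117 × 0.5667) = 0.6351.
HTMT = 0.4142 / 0.6351 = 0.652.

0.652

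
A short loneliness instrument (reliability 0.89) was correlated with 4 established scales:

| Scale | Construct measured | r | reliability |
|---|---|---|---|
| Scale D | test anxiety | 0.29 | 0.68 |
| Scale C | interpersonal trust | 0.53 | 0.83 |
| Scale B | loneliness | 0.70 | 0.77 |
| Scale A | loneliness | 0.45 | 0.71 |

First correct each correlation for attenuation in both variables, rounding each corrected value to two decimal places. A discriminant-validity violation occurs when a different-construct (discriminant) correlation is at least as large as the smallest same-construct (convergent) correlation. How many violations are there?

Disattenuated r (r / √(r_scale · r_new)):
  Scale D (disc): 0.29 / √(0.68·0.89) = 0.37
  Scale C (disc): 0.53 / √(0.83·0.89) = 0.62
  Scale B (conv): 0.70 / √(0.77·0.89) = 0.85
  Scale A (conv): 0.45 / √(0.71·0.89) = 0.57
Smallest convergent = 0.57. Discriminant values: 0.37, 0.62; count ≥ 0.57 → 1.

1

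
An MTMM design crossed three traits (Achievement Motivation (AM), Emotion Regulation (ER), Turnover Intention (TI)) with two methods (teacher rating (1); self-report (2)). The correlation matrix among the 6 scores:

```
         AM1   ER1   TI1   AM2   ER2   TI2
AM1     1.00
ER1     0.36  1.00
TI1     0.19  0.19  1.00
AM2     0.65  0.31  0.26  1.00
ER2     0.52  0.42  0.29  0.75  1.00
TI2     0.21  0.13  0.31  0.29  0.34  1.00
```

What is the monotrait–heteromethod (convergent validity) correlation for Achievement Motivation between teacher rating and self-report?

0.65

Same trait (AM), different methods: r(AM1, AM2) = 0.65.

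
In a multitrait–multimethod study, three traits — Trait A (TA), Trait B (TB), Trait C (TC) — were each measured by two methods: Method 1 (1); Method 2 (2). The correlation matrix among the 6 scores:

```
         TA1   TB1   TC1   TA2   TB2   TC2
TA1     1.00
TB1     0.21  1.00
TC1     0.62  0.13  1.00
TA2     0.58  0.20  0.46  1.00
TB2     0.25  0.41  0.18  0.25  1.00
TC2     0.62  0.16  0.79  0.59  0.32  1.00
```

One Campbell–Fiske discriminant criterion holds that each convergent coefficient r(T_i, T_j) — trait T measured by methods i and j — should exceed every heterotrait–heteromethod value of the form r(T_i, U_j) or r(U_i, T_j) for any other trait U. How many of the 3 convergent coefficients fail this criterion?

Convergent coefficients and their comparison sets:
TA (methods 1·2): 0.58 vs {0.25, 0.20, 0.62, 0.46} → fail.
TB (methods 1·2): 0.41 vs {0.20, 0.25, 0.16, 0.18} → pass.
TC (methods 1·2): 0.79 vs {0.46, 0.62, 0.18, 0.16} → pass.
1 of 3 fail.

1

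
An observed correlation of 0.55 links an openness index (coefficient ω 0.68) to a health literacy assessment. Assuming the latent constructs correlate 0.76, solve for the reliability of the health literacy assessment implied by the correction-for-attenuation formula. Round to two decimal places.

0.77

r_true = r_obs / √(r_xx · r_yy) ⇒ 0.76 = 0.55 / √(0.68 · r_yy).
√(0.68 · r_yy) = 0.55 / 0.76 = 0.7237; 0.68 · r_yy = 0.5237; r_yy = 0.5237 / 0.68 ≈ 0.77.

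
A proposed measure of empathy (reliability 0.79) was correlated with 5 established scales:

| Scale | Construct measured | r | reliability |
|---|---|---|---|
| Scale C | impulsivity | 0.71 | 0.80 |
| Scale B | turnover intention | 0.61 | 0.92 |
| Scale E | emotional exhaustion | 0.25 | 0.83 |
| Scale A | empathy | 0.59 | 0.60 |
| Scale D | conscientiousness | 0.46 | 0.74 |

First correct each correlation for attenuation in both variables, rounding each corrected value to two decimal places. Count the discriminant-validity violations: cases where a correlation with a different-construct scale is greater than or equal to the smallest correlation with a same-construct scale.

1

Disattenuated r (r / √(r_scale · r_new)):
  Scale C (disc): 0.71 / √(0.80·0.79) = 0.89
  Scale B (disc): 0.61 / √(0.92·0.79) = 0.72
  Scale E (disc): 0.25 / √(0.83·0.79) = 0.31
  Scale A (conv): 0.59 / √(0.60·0.79) = 0.86
  Scale D (disc): 0.46 / √(0.74·0.79) = 0.60
Smallest convergent = 0.86. Discriminant values: 0.89, 0.72, 0.31, 0.60; count ≥ 0.86 → 1.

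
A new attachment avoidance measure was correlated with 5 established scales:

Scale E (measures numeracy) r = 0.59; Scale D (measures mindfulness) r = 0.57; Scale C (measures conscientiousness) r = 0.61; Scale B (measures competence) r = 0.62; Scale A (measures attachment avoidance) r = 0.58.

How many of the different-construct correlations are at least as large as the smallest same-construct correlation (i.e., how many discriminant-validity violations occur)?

3

Convergent (same construct = attachment avoidance): Scale A.
Smallest convergent = 0.58. Discriminant values: 0.59, 0.57, 0.61, 0.62; count ≥ 0.58 → 3.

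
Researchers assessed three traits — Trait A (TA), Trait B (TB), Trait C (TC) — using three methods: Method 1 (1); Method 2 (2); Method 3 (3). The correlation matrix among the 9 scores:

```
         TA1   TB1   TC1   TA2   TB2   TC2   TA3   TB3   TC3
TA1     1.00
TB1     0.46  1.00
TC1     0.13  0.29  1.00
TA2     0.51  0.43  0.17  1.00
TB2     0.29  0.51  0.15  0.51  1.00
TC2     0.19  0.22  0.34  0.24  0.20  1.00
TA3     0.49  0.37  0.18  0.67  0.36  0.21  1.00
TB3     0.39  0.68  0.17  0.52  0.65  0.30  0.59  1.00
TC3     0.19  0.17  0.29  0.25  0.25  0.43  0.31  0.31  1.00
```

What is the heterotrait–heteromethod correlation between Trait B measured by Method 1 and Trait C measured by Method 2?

Different traits and methods: r(TB1, TC2) = 0.22.

0.22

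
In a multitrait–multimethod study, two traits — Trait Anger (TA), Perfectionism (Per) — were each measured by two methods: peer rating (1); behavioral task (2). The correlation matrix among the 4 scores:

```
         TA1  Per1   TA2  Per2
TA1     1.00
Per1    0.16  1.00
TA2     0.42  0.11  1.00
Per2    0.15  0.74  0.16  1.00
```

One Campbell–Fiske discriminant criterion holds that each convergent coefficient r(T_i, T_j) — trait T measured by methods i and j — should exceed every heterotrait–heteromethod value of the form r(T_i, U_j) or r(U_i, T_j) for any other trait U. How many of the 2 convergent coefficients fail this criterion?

Convergent coefficients and their comparison sets:
TA (methods 1·2): 0.42 vs {0.15, 0.11} → pass.
Per (methods 1·2): 0.74 vs {0.11, 0.15} → pass.
0 of 2 fail.

0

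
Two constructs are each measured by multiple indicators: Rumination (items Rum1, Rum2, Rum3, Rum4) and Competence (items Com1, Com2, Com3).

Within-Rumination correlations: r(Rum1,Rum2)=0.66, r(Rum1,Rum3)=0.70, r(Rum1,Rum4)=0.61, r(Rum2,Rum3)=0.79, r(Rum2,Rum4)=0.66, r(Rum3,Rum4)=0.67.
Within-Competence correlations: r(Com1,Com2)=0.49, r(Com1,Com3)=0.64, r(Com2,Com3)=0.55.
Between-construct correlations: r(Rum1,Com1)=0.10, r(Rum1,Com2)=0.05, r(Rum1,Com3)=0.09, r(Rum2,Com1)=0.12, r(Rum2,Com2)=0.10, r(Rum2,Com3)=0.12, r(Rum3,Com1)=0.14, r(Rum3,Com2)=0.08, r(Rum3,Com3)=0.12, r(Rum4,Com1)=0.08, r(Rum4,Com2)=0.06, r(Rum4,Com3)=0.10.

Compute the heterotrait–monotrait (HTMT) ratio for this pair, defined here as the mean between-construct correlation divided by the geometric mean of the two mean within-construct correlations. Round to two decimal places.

0.16

Between-construct mean = 1.16/12 = 0.0967.
Mean within-Rum = 4.09/6 = 0.6817; mean within-Com = 1.68/3 = 0.5600.
Geometric mean = √(0.6817 × 0.5600) = 0.6179.
HTMT = 0.0967 / 0.6179 = 0.16.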